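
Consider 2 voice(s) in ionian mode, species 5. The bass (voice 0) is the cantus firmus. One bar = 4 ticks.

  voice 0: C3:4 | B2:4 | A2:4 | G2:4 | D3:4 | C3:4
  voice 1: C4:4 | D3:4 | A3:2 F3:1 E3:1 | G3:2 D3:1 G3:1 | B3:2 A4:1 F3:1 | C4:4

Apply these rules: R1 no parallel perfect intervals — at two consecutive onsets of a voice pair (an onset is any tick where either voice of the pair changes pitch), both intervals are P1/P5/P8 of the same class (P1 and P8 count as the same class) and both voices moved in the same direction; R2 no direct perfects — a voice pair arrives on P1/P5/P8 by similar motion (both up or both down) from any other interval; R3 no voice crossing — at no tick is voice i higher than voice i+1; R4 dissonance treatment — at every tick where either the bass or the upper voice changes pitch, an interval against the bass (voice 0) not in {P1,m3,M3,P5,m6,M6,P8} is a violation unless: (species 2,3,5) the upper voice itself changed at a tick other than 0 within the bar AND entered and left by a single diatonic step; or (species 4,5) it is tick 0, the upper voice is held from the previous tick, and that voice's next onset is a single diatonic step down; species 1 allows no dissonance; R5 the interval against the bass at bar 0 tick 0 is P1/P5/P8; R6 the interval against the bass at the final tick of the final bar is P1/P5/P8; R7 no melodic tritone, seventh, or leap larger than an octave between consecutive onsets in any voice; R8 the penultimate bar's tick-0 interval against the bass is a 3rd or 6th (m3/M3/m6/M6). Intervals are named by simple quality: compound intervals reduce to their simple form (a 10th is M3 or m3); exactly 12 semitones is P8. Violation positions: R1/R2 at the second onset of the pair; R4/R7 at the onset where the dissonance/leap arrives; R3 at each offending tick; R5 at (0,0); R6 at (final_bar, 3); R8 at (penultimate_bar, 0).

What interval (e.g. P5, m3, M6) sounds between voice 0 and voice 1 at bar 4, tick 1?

M6

voice 0=D3 voice 1=B3 -> M6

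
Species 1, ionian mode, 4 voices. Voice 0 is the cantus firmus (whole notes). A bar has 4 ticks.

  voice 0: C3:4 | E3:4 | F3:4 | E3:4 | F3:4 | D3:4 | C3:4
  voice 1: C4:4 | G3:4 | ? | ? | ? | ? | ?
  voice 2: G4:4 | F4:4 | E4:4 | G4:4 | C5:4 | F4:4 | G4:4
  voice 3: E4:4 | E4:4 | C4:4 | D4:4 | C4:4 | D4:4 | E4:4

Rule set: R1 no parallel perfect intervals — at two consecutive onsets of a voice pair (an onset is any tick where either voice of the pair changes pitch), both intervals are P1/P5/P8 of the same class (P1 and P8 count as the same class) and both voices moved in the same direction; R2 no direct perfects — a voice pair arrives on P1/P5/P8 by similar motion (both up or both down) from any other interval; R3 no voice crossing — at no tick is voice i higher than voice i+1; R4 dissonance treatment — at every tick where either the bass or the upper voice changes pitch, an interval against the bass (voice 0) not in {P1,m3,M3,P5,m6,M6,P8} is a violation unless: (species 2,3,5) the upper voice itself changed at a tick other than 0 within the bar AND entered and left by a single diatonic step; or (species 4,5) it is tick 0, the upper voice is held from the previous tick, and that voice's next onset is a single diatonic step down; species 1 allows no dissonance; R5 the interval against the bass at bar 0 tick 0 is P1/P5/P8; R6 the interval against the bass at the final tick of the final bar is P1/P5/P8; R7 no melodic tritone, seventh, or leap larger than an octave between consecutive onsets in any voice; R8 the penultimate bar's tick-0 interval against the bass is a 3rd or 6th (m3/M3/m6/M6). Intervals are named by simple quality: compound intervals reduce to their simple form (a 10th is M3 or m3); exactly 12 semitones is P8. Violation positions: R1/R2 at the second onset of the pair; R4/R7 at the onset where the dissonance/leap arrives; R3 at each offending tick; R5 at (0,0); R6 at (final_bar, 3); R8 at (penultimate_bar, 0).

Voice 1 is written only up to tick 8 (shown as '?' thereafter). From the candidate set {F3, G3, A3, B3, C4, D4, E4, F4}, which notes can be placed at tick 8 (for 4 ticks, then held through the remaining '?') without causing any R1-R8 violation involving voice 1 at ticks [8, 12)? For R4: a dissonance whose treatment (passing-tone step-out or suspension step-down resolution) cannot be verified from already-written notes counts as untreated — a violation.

F3: violates R2
G3: violates R4
A3: legal
B3: violates R4
C4: violates R2
D4: legal
E4: violates R4
F4: violates R2,R3,R7

{A3, D4}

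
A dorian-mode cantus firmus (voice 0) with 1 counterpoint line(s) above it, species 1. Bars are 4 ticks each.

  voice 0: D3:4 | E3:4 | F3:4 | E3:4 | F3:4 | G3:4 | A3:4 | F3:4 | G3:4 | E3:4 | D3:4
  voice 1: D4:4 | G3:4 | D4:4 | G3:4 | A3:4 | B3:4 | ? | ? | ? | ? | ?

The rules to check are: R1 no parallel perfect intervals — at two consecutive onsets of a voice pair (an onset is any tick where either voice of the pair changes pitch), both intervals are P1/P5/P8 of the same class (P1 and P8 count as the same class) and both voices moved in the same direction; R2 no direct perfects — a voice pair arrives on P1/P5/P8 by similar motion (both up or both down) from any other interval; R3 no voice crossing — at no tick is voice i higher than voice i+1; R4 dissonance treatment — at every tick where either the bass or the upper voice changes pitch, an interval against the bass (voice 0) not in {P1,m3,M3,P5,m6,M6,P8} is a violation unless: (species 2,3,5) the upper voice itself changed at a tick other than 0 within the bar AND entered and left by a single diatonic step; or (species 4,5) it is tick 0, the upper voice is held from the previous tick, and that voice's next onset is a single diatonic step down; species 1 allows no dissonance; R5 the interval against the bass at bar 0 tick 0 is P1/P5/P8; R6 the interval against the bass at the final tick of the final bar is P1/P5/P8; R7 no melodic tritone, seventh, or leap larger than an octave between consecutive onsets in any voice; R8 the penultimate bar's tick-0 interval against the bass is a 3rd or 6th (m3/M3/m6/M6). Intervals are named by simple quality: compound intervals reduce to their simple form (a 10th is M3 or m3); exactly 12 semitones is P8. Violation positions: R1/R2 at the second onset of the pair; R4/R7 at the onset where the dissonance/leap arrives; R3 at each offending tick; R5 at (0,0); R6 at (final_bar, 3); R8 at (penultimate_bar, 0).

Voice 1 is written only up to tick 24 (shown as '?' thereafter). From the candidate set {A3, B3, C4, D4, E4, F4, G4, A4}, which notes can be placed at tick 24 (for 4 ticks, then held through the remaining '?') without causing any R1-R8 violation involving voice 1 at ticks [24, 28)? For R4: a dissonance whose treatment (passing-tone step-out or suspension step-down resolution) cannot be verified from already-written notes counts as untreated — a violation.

A3: legal
B3: violates R4
C4: legal
D4: violates R4
E4: violates R2
F4: violates R7
G4: violates R4
A4: violates R2,R7

{A3, C4}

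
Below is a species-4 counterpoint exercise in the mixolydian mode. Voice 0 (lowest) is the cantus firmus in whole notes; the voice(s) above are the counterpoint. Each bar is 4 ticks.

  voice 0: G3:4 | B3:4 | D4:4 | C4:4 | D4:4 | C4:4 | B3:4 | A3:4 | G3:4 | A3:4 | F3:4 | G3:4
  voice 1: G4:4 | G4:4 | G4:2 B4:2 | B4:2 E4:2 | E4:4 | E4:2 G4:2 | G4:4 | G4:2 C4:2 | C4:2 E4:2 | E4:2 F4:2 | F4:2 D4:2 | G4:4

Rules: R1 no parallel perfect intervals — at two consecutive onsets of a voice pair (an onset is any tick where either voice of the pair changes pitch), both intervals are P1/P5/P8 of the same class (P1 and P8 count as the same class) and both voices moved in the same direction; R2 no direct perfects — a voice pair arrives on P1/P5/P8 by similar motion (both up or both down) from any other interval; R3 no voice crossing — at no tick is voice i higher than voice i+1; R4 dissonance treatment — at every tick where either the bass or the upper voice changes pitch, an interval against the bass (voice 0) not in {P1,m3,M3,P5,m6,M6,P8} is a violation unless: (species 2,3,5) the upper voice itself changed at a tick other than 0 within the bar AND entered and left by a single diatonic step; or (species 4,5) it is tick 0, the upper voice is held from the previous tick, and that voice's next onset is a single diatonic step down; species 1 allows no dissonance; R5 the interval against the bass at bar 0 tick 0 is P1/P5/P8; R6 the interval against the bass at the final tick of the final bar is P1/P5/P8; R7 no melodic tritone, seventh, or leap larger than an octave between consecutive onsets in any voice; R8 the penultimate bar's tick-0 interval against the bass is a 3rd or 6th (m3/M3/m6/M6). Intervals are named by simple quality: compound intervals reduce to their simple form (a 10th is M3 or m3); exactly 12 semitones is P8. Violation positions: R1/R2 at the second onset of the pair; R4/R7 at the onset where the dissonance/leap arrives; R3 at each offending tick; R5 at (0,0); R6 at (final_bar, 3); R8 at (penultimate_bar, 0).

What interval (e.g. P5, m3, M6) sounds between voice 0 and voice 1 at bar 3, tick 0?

M7

voice 0=C4 voice 1=B4 -> M7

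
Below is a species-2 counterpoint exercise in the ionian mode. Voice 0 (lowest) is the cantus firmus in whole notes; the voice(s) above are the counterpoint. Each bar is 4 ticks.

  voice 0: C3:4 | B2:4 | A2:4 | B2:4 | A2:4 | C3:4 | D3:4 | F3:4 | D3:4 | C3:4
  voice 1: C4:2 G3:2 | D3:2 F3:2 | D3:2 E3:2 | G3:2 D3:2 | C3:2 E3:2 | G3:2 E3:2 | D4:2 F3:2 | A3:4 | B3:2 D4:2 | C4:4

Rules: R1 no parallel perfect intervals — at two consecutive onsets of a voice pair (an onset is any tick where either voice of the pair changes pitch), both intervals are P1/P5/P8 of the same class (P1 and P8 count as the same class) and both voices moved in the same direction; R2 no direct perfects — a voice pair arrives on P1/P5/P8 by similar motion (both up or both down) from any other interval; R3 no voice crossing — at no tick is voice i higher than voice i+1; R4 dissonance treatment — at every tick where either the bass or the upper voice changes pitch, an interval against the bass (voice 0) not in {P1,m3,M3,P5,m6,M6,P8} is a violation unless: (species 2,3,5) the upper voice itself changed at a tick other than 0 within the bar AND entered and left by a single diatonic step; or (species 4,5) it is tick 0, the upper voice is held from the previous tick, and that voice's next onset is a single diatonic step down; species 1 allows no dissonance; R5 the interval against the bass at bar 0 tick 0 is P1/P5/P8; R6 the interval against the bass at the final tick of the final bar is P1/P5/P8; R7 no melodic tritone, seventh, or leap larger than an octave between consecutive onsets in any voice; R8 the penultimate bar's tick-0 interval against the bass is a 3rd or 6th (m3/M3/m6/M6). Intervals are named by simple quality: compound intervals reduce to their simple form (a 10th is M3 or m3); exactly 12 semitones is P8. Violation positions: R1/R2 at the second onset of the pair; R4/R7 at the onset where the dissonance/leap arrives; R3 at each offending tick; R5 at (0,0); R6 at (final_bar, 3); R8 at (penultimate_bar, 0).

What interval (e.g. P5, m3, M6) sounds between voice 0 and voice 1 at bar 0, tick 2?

voice 0=C3 voice 1=G3 -> P5

P5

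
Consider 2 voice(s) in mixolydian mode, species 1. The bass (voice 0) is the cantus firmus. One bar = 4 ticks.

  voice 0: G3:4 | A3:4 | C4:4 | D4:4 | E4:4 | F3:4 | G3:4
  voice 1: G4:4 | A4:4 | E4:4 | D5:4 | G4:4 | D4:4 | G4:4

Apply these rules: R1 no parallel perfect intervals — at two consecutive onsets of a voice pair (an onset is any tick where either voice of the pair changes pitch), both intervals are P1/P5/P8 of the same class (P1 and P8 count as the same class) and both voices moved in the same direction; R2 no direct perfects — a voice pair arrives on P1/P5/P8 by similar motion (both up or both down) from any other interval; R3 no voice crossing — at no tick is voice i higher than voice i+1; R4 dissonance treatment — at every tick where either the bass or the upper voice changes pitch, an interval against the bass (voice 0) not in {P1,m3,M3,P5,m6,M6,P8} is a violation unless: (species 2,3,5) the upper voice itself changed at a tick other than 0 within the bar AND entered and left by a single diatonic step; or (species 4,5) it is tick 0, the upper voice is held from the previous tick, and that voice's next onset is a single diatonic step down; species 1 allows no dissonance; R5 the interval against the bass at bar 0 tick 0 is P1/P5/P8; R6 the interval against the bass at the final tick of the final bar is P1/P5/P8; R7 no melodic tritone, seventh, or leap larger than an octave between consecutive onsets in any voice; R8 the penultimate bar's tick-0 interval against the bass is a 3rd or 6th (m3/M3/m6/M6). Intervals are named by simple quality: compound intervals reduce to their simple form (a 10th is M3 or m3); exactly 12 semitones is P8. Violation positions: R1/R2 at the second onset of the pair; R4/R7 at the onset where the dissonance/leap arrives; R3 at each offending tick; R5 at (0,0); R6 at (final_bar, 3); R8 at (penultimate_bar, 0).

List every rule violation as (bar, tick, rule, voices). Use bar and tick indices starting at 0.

bar 0: v0=G3 v1=G4 downbeat P8
bar 1: v0=A3 v1=A4 downbeat P8
bar 2: v0=C4 v1=E4 downbeat M3
bar 3: v0=D4 v1=D5 downbeat P8
bar 4: v0=E4 v1=G4 downbeat m3
bar 5: v0=F3 v1=D4 downbeat M6
bar 6: v0=G3 v1=G4 downbeat P8
  -> R1 @ bar 1 tick 0 v(0, 1): G3/G4 P8 -> A3/A4 P8 similar
  -> R2 @ bar 3 tick 0 v(0, 1): C4/E4 M3 -> D4/D5 P8 similar
  -> R7 @ bar 3 tick 0 v(1,): E4->D5 leap 10st
  -> R7 @ bar 5 tick 0 v(0,): E4->F3 leap 11st
  -> R2 @ bar 6 tick 0 v(0, 1): F3/D4 M6 -> G3/G4 P8 similar

(1, 0, R1, (0, 1))
(3, 0, R2, (0, 1))
(3, 0, R7, (1,))
(5, 0, R7, (0,))
(6, 0, R2, (0, 1))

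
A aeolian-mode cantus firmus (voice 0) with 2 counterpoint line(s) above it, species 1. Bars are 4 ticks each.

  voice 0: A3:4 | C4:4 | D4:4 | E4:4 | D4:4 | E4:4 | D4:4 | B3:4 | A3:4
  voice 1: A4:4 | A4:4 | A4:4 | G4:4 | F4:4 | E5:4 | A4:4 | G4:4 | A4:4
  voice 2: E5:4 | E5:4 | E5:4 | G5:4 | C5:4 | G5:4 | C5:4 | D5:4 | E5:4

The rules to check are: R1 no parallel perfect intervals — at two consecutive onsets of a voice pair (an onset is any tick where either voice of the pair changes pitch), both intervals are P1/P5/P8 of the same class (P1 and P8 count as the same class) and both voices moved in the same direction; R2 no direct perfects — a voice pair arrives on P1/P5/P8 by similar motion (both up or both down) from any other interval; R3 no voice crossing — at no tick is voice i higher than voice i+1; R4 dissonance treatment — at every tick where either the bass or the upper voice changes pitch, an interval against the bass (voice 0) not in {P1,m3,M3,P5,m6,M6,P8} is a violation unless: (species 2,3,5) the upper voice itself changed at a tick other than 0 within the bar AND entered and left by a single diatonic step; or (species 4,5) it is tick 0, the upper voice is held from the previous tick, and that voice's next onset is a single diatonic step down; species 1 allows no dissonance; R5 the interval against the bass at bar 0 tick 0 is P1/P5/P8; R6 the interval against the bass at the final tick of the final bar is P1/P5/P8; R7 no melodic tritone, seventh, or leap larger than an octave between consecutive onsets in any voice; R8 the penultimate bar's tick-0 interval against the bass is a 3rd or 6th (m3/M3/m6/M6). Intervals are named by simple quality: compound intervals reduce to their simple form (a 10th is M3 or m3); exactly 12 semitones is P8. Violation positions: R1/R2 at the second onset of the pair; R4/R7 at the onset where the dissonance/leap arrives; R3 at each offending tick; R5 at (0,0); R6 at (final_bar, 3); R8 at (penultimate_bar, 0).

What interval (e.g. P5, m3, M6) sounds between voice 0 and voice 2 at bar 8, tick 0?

voice 0=A3 voice 2=E5 -> P5

P5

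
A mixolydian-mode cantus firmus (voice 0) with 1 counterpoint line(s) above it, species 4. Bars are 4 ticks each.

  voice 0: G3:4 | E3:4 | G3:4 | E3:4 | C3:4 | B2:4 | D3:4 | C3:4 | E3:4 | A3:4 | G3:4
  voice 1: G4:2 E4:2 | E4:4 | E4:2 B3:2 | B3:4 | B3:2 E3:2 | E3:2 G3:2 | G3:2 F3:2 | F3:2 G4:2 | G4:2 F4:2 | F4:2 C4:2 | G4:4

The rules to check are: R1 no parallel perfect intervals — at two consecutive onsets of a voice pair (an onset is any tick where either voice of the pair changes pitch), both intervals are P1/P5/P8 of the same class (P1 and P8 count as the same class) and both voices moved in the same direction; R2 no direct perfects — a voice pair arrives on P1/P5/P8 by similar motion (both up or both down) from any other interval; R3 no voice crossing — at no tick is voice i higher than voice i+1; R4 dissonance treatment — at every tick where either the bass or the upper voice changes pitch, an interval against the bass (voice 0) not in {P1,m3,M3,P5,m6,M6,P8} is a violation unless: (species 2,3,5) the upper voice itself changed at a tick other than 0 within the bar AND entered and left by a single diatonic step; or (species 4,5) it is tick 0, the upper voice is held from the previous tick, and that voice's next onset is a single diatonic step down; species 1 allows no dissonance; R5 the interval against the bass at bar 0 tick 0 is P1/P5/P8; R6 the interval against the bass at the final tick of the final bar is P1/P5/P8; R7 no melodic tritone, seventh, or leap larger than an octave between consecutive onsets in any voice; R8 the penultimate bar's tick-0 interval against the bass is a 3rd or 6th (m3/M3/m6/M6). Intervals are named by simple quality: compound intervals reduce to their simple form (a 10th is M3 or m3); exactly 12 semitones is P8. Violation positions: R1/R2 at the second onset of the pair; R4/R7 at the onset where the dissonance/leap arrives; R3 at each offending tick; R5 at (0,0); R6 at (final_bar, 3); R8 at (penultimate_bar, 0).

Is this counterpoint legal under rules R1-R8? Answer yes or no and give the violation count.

No (5 violations)

bar 0: v0=G3 v1=G4 (P8)
bar 1: v0=E3 v1=E4 (P8)
bar 2: v0=G3 v1=E4 (M6)
bar 3: v0=E3 v1=B3 (P5)
bar 4: v0=C3 v1=B3 (M7)
bar 5: v0=B2 v1=E3 (P4)
bar 6: v0=D3 v1=G3 (P4)
bar 7: v0=C3 v1=F3 (P4)
bar 8: v0=E3 v1=G4 (m3)
bar 9: v0=A3 v1=F4 (m6)
bar 10: v0=G3 v1=G4 (P8)
  R4 @ bar4.0: C3/B3 M7 untreated
  R4 @ bar5.0: B2/E3 P4 untreated
  R4 @ bar7.0: C3/F3 P4 untreated
  R7 @ bar7.2: F3->G4 leap 14st
  R4 @ bar8.2: E3/F4 m2 untreated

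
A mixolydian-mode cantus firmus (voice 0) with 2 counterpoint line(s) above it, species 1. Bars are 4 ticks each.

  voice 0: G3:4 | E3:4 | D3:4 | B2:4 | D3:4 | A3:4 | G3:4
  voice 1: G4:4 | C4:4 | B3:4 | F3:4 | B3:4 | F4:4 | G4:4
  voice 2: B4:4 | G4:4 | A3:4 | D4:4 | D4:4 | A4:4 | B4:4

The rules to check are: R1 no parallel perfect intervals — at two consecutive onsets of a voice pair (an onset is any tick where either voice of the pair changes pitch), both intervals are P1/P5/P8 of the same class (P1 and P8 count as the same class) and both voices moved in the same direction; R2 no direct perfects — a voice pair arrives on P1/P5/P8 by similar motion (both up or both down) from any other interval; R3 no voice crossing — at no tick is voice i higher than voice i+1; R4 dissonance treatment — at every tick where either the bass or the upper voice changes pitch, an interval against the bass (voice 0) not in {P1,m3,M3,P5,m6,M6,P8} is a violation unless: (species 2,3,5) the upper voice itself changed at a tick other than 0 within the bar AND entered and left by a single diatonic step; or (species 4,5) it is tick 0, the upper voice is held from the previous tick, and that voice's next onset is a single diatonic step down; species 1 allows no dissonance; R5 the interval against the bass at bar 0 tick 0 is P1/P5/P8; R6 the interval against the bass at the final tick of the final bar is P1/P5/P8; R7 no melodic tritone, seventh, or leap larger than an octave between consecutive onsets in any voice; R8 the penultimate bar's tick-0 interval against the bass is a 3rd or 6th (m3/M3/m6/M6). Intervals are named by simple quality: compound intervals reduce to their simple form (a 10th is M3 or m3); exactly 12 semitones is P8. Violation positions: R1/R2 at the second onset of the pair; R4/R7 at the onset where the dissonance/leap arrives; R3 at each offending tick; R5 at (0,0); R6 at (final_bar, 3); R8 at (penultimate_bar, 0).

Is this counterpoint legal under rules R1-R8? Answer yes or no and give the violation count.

No (15 violations)

bar 0: v0=G3 v1=G4 v2=B4 (M3)
bar 1: v0=E3 v1=C4 v2=G4 (m3)
bar 2: v0=D3 v1=B3 v2=A3 (P5)
bar 3: v0=B2 v1=F3 v2=D4 (m3)
bar 4: v0=D3 v1=B3 v2=D4 (P8)
bar 5: v0=A3 v1=F4 v2=A4 (P8)
bar 6: v0=G3 v1=G4 v2=B4 (M3)
  R5 @ bar0.0: opens on M3
  R2 @ bar1.0: G4/B4 M3 -> C4/G4 P5 similar
  R2 @ bar2.0: E3/G4 m3 -> D3/A3 P5 similar
  R3 @ bar2.0: B3 above A3
  R7 @ bar2.0: G4->A3 leap 10st
  R3 @ bar2.1: B3 above A3
  R3 @ bar2.2: B3 above A3
  R3 @ bar2.3: B3 above A3
  R4 @ bar3.0: B2/F3 TT untreated
  R7 @ bar3.0: B3->F3 leap 6st
  R7 @ bar4.0: F3->B3 leap 6st
  R1 @ bar5.0: D3/D4 P8 -> A3/A4 P8 similar
  R7 @ bar5.0: B3->F4 leap 6st
  R8 @ bar5.0: penult P8 not 3rd/6th
  R6 @ bar6.3: closes on M3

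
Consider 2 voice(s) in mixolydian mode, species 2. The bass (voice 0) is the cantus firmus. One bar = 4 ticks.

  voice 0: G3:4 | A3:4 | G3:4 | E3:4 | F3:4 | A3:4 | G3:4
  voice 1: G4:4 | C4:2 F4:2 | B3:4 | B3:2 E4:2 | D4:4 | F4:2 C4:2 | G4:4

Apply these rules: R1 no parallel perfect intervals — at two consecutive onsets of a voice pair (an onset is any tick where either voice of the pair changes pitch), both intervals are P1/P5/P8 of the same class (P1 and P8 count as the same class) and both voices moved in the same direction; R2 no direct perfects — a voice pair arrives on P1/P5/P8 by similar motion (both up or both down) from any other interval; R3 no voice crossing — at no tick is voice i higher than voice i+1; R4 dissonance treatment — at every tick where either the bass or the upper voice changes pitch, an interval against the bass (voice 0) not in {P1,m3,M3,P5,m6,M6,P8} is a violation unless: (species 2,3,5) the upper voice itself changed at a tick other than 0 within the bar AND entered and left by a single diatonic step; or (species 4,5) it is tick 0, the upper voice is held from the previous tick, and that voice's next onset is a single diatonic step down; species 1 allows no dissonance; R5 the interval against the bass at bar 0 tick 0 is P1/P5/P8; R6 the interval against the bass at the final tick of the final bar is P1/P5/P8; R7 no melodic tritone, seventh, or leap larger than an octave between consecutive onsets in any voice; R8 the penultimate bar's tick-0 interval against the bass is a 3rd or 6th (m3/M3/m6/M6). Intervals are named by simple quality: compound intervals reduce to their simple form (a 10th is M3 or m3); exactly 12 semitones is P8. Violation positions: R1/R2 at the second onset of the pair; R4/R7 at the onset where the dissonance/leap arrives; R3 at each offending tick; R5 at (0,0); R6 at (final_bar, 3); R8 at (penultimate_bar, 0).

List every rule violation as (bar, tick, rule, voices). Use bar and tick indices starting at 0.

(2, 0, R7, (1,))

bar 0: v0=G3 v1=G4 downbeat P8
bar 1: v0=A3 v1=C4 downbeat m3
bar 2: v0=G3 v1=B3 downbeat M3
bar 3: v0=E3 v1=B3 downbeat P5
bar 4: v0=F3 v1=D4 downbeat M6
bar 5: v0=A3 v1=F4 downbeat m6
bar 6: v0=G3 v1=G4 downbeat P8
  -> R7 @ bar 2 tick 0 v(1,): F4->B3 leap 6st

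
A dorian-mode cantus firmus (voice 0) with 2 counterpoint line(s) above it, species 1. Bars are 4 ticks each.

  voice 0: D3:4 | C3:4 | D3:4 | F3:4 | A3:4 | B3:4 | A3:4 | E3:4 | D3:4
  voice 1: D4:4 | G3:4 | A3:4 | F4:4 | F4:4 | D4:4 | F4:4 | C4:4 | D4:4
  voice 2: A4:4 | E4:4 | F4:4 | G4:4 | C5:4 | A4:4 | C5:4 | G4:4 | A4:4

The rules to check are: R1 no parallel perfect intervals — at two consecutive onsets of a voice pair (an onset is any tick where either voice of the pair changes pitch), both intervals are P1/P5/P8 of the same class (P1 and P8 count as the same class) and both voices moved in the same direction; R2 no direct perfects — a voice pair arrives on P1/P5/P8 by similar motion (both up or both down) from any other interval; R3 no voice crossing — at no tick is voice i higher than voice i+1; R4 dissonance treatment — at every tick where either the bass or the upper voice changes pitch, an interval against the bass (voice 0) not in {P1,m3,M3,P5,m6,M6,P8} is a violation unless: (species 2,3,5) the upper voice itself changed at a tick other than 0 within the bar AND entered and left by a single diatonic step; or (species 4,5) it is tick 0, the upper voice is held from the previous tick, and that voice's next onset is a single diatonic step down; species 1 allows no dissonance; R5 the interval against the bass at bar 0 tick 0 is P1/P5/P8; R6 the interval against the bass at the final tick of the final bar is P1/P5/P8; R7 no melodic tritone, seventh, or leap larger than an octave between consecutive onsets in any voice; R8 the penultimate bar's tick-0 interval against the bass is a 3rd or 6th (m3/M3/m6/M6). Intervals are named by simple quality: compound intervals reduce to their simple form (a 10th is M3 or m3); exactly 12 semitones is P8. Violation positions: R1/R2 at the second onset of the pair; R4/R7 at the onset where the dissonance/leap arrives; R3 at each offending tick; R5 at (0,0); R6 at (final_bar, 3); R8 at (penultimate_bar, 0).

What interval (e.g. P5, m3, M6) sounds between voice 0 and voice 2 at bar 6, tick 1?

m3

voice 0=A3 voice 2=C5 -> m3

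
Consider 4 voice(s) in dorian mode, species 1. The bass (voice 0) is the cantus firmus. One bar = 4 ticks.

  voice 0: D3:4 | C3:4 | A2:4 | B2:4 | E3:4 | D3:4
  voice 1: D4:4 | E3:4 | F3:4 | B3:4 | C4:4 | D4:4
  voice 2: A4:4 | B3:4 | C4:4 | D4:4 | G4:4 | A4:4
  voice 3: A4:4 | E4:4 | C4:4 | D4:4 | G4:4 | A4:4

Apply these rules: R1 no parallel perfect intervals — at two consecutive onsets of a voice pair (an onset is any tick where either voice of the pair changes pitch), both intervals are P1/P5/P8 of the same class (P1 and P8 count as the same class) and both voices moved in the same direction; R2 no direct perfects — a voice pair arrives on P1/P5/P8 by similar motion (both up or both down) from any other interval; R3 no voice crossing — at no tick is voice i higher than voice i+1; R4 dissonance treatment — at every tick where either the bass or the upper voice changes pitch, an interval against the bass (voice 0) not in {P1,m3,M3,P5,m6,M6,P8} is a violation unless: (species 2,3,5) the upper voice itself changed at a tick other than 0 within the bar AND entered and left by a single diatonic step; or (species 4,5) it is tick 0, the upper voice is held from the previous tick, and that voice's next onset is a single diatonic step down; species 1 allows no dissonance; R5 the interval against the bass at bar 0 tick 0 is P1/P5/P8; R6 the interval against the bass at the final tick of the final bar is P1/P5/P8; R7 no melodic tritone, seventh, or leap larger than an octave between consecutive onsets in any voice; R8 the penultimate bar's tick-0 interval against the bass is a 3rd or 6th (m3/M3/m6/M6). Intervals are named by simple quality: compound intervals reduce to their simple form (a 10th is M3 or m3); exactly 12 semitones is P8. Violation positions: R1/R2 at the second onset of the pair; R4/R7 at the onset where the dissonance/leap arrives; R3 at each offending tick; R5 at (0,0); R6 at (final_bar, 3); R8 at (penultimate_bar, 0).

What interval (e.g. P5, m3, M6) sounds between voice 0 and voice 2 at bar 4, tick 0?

m3

voice 0=E3 voice 2=G4 -> m3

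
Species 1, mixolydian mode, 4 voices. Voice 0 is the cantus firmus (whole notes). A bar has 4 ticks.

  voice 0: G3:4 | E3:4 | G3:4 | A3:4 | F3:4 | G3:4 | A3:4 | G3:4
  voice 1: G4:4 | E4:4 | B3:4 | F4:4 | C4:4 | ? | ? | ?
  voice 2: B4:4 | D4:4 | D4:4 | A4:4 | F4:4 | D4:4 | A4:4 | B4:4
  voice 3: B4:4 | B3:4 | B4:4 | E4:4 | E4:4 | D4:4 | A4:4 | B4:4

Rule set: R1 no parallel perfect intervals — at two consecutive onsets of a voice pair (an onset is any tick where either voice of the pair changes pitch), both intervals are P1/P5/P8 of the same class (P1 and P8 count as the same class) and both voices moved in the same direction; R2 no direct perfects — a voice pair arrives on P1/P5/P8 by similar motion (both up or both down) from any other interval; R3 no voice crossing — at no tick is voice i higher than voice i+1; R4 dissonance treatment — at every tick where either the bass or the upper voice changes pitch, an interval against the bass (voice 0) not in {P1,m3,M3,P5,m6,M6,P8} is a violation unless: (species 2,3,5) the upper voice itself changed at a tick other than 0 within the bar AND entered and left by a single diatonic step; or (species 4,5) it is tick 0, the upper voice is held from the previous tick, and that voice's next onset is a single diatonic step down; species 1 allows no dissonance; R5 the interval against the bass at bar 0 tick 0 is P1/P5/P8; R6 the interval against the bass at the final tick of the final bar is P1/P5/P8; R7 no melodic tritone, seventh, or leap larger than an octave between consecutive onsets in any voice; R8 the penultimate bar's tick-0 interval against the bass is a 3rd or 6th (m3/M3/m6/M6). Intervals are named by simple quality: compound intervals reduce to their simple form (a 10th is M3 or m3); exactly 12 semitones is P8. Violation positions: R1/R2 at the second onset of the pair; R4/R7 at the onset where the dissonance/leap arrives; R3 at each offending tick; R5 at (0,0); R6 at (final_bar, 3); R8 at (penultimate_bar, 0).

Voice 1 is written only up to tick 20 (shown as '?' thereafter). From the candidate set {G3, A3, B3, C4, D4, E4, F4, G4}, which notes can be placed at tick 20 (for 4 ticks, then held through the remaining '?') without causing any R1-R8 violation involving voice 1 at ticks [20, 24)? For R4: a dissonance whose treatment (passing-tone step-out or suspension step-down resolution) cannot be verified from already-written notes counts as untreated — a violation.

G3: violates R2
A3: violates R4
B3: legal
C4: violates R4
D4: violates R1
E4: violates R3
F4: violates R3,R4
G4: violates R2,R3

{B3}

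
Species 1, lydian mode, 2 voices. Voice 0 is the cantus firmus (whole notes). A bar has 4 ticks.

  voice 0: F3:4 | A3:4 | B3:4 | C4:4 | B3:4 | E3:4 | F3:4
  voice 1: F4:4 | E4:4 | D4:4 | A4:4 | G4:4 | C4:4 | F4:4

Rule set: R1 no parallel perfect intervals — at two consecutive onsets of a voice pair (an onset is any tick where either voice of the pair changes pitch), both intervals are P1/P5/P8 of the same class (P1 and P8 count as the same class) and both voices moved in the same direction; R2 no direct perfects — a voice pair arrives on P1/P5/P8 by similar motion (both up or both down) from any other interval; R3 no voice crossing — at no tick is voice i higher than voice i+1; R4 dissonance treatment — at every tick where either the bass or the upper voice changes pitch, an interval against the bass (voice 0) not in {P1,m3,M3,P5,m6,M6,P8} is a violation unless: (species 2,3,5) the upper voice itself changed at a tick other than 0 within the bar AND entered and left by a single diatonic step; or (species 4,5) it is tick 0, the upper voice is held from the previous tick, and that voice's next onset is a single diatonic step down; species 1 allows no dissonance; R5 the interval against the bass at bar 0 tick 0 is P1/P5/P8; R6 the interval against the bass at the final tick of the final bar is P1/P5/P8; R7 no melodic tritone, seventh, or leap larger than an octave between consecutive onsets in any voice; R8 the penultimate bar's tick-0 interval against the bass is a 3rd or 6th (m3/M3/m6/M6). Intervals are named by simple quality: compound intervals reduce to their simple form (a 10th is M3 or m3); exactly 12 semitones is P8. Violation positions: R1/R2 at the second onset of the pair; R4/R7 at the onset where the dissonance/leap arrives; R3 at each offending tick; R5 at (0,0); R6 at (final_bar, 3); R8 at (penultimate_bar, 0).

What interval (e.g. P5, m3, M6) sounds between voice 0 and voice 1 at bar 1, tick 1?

voice 0=A3 voice 1=E4 -> P5

P5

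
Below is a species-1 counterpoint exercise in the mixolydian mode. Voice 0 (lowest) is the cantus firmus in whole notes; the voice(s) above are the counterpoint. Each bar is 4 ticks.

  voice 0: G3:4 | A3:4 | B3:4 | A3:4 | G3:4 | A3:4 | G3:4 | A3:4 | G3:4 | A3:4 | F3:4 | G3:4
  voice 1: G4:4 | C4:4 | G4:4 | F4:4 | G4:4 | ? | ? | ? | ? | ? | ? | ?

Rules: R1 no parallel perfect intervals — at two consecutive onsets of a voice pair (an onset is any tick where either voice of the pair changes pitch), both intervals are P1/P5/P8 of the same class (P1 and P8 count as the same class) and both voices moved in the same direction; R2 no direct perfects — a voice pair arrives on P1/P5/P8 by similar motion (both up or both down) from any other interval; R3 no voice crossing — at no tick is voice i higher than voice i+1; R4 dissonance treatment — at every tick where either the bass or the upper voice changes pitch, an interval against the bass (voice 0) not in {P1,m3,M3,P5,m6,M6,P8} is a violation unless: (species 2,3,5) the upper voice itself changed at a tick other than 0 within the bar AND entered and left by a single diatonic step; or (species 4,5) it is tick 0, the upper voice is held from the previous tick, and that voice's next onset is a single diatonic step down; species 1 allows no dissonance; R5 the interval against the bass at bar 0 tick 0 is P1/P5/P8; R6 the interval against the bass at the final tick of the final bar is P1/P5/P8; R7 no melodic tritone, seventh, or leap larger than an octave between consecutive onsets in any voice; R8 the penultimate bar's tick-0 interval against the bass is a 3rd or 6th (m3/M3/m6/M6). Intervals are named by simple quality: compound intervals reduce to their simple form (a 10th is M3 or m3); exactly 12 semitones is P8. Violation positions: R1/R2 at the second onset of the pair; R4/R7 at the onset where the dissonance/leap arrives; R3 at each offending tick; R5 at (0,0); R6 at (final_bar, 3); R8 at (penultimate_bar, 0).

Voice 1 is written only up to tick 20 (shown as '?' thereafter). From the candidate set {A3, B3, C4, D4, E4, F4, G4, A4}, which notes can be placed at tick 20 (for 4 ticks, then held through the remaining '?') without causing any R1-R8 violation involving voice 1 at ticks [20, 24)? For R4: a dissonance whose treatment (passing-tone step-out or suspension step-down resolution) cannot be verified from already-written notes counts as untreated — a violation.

A3: violates R7
B3: violates R4
C4: legal
D4: violates R4
E4: legal
F4: legal
G4: violates R4
A4: violates R1

{C4, E4, F4}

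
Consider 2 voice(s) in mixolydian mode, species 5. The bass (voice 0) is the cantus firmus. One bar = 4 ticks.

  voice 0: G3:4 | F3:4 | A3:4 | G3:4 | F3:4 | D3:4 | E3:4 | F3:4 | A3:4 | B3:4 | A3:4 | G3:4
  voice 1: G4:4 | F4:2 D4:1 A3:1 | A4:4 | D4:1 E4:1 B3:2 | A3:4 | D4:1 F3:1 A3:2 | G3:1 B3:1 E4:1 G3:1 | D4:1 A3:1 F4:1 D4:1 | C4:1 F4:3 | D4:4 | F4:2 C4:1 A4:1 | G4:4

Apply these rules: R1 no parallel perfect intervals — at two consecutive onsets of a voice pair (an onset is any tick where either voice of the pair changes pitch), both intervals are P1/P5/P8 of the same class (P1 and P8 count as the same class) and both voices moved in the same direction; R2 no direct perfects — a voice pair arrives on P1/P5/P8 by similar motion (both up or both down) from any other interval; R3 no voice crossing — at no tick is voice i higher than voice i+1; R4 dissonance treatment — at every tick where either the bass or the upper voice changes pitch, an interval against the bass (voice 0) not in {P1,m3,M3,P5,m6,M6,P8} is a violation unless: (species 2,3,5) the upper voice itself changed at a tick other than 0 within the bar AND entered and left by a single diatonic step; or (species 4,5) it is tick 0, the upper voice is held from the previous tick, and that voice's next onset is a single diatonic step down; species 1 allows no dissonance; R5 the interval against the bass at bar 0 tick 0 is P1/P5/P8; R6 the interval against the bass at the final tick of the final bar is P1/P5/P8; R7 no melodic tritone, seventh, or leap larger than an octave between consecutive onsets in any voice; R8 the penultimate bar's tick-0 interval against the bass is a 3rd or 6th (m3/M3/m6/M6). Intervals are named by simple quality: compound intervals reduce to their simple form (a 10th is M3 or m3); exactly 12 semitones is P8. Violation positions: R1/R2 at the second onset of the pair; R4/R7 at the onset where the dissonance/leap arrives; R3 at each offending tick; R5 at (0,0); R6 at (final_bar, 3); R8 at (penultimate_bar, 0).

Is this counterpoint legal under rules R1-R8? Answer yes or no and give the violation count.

bar 0: v0=G3 v1=G4 (P8)
bar 1: v0=F3 v1=F4 (P8)
bar 2: v0=A3 v1=A4 (P8)
bar 3: v0=G3 v1=D4 (P5)
bar 4: v0=F3 v1=A3 (M3)
bar 5: v0=D3 v1=D4 (P8)
bar 6: v0=E3 v1=G3 (m3)
bar 7: v0=F3 v1=D4 (M6)
bar 8: v0=A3 v1=C4 (m3)
bar 9: v0=B3 v1=D4 (m3)
bar 10: v0=A3 v1=F4 (m6)
bar 11: v0=G3 v1=G4 (P8)
  R1 @ bar1.0: G3/G4 P8 -> F3/F4 P8 similar
  R2 @ bar2.0: F3/A3 M3 -> A3/A4 P8 similar
  R2 @ bar3.0: A3/A4 P8 -> G3/D4 P5 similar
  R1 @ bar11.0: A3/A4 P8 -> G3/G4 P8 similar

No (4 violations)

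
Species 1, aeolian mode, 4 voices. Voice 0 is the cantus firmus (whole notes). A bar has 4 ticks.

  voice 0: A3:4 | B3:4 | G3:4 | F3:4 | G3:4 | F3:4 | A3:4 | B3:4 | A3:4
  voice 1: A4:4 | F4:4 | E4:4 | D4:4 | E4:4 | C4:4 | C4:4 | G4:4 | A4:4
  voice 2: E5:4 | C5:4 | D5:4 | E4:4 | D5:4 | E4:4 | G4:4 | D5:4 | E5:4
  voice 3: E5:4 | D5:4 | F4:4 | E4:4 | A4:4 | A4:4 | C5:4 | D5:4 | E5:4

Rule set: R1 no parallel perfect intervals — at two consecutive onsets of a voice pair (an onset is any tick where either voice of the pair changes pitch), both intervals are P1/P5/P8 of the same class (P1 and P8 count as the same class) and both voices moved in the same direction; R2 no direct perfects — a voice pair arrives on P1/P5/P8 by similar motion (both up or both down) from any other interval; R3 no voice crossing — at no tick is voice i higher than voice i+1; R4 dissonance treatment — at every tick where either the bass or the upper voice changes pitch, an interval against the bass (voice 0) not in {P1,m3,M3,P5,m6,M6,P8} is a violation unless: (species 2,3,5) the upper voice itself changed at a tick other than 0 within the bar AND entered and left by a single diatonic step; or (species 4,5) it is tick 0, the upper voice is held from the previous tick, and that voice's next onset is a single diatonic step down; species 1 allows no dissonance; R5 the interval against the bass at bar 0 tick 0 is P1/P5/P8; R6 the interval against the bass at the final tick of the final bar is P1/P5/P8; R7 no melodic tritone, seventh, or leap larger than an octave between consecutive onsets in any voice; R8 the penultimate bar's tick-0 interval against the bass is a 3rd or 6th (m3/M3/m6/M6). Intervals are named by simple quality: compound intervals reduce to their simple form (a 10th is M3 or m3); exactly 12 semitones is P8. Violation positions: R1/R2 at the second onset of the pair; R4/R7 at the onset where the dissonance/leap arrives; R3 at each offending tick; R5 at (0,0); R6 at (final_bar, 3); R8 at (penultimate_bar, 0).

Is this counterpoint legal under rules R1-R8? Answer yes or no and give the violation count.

bar 0: v0=A3 v1=A4 v2=E5 v3=E5 (P5)
bar 1: v0=B3 v1=F4 v2=C5 v3=D5 (m3)
bar 2: v0=G3 v1=E4 v2=D5 v3=F4 (m7)
bar 3: v0=F3 v1=D4 v2=E4 v3=E4 (M7)
bar 4: v0=G3 v1=E4 v2=D5 v3=A4 (M2)
bar 5: v0=F3 v1=C4 v2=E4 v3=A4 (M3)
bar 6: v0=A3 v1=C4 v2=G4 v3=C5 (m3)
bar 7: v0=B3 v1=G4 v2=D5 v3=D5 (m3)
bar 8: v0=A3 v1=A4 v2=E5 v3=E5 (P5)
  R1 @ bar1.0: A4/E5 P5 -> F4/C5 P5 similar
  R4 @ bar1.0: B3/F4 TT untreated
  R4 @ bar1.0: B3/C5 m2 untreated
  R3 @ bar2.0: D5 above F4
  R4 @ bar2.0: G3/F4 m7 untreated
  R3 @ bar2.1: D5 above F4
  R3 @ bar2.2: D5 above F4
  R3 @ bar2.3: D5 above F4
  R2 @ bar3.0: D5/F4 M6 -> E4/E4 P1 similar
  R4 @ bar3.0: F3/E4 M7 untreated
  R4 @ bar3.0: F3/E4 M7 untreated
  R7 @ bar3.0: D5->E4 leap 10st
  R2 @ bar4.0: F3/E4 M7 -> G3/D5 P5 similar
  R3 @ bar4.0: D5 above A4
  R4 @ bar4.0: G3/A4 M2 untreated
  R7 @ bar4.0: E4->D5 leap 10st
  R3 @ bar4.1: D5 above A4
  R3 @ bar4.2: D5 above A4
  R3 @ bar4.3: D5 above A4
  R2 @ bar5.0: G3/E4 M6 -> F3/C4 P5 similar
  R4 @ bar5.0: F3/E4 M7 untreated
  R7 @ bar5.0: D5->E4 leap 10st
  R4 @ bar6.0: A3/G4 m7 untreated
  R1 @ bar7.0: C4/G4 P5 -> G4/D5 P5 similar
  R2 @ bar7.0: C4/C5 P8 -> G4/D5 P5 similar
  R2 @ bar7.0: G4/C5 P4 -> D5/D5 P1 similar
  R1 @ bar8.0: G4/D5 P5 -> A4/E5 P5 similar
  R1 @ bar8.0: G4/D5 P5 -> A4/E5 P5 similar
  R1 @ bar8.0: D5/D5 P1 -> E5/E5 P1 similar

No (29 violations)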